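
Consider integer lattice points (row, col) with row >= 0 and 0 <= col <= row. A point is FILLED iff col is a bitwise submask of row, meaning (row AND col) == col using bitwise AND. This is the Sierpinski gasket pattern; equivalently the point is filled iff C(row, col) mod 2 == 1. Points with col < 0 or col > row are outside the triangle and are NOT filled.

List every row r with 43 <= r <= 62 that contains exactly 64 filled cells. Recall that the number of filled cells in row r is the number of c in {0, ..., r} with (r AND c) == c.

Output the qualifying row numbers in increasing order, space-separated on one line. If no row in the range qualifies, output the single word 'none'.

Row r has 2^popcount(r) filled cells, so we need popcount(r) = log2(64) = 6.
Scan r = 43..62 and keep those with exactly 6 one-bits:
r=43=101011 popcount=4 -> skip
r=44=101100 popcount=3 -> skip
r=45=101101 popcount=4 -> skip
r=46=101110 popcount=4 -> skip
r=47=101111 popcount=5 -> skip
r=48=110000 popcount=2 -> skip
r=49=110001 popcount=3 -> skip
r=50=110010 popcount=3 -> skip
r=51=110011 popcount=4 -> skip
r=52=110100 popcount=3 -> skip
r=53=110101 popcount=4 -> skip
r=54=110110 popcount=4 -> skip
r=55=110111 popcount=5 -> skip
r=56=111000 popcount=3 -> skip
r=57=111001 popcount=4 -> skip
r=58=111010 popcount=4 -> skip
r=59=111011 popcount=5 -> skip
r=60=111100 popcount=4 -> skip
r=61=111101 popcount=5 -> skip
r=62=111110 popcount=5 -> skip
Kept rows: none

Answer: none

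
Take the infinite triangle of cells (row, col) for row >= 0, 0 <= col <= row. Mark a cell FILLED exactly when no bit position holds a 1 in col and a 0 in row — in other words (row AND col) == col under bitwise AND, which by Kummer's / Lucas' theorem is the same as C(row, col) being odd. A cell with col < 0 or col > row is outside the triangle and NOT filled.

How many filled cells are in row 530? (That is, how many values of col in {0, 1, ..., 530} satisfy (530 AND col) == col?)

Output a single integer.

Answer: 8

Derivation:
530 in binary = 1000010010
popcount(530) = number of 1-bits in 1000010010 = 3
A col c satisfies (530 AND c) == c iff every set bit of c is also set in 530; each of the 3 set bits of 530 can independently be on or off in c.
count = 2^3 = 8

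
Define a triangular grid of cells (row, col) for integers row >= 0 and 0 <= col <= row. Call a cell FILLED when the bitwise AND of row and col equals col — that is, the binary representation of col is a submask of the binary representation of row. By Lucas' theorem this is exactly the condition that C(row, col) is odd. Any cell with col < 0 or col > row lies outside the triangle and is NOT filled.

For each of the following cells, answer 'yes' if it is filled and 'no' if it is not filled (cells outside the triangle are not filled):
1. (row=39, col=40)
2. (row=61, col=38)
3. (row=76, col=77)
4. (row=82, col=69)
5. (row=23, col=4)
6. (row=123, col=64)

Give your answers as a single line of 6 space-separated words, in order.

(39,40): col outside [0, 39] -> not filled
(61,38): row=0b111101, col=0b100110, row AND col = 0b100100 = 36; 36 != 38 -> empty
(76,77): col outside [0, 76] -> not filled
(82,69): row=0b1010010, col=0b1000101, row AND col = 0b1000000 = 64; 64 != 69 -> empty
(23,4): row=0b10111, col=0b100, row AND col = 0b100 = 4; 4 == 4 -> filled
(123,64): row=0b1111011, col=0b1000000, row AND col = 0b1000000 = 64; 64 == 64 -> filled

Answer: no no no no yes yes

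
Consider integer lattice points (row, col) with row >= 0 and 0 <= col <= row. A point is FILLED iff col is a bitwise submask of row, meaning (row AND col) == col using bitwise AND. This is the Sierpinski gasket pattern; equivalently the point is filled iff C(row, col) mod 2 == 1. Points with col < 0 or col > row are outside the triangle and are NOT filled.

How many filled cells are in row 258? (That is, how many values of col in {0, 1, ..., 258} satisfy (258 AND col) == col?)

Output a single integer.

Answer: 4

Derivation:
258 in binary = 100000010
popcount(258) = number of 1-bits in 100000010 = 2
A col c satisfies (258 AND c) == c iff every set bit of c is also set in 258; each of the 2 set bits of 258 can independently be on or off in c.
count = 2^2 = 4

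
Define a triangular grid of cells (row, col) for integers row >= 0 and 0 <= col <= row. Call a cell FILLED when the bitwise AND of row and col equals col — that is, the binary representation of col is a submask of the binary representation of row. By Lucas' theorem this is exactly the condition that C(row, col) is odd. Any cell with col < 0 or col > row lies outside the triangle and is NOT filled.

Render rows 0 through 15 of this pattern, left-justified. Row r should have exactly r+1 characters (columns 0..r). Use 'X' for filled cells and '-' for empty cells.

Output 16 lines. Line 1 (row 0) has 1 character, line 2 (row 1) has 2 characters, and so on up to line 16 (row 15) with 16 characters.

r0=0: X
r1=1: XX
r2=10: X-X
r3=11: XXXX
r4=100: X---X
r5=101: XX--XX
r6=110: X-X-X-X
r7=111: XXXXXXXX
r8=1000: X-------X
r9=1001: XX------XX
r10=1010: X-X-----X-X
r11=1011: XXXX----XXXX
r12=1100: X---X---X---X
r13=1101: XX--XX--XX--XX
r14=1110: X-X-X-X-X-X-X-X
r15=1111: XXXXXXXXXXXXXXXX

Answer: X
XX
X-X
XXXX
X---X
XX--XX
X-X-X-X
XXXXXXXX
X-------X
XX------XX
X-X-----X-X
XXXX----XXXX
X---X---X---X
XX--XX--XX--XX
X-X-X-X-X-X-X-X
XXXXXXXXXXXXXXXX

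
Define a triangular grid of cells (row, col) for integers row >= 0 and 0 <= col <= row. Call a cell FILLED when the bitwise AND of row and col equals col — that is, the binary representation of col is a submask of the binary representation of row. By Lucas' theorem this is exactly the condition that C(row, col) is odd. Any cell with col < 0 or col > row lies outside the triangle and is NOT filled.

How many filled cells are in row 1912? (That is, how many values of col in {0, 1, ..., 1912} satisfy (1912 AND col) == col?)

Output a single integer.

Answer: 128

Derivation:
1912 in binary = 11101111000
popcount(1912) = number of 1-bits in 11101111000 = 7
A col c satisfies (1912 AND c) == c iff every set bit of c is also set in 1912; each of the 7 set bits of 1912 can independently be on or off in c.
count = 2^7 = 128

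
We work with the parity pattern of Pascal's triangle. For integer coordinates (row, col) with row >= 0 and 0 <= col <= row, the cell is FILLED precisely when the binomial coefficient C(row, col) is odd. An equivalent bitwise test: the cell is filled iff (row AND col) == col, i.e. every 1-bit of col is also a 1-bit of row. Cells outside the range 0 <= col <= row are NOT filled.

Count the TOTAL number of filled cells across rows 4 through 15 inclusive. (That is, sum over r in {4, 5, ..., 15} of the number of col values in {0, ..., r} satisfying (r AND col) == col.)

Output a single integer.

r4=100 pc1: +2 =2
r5=101 pc2: +4 =6
r6=110 pc2: +4 =10
r7=111 pc3: +8 =18
r8=1000 pc1: +2 =20
r9=1001 pc2: +4 =24
r10=1010 pc2: +4 =28
r11=1011 pc3: +8 =36
r12=1100 pc2: +4 =40
r13=1101 pc3: +8 =48
r14=1110 pc3: +8 =56
r15=1111 pc4: +16 =72

Answer: 72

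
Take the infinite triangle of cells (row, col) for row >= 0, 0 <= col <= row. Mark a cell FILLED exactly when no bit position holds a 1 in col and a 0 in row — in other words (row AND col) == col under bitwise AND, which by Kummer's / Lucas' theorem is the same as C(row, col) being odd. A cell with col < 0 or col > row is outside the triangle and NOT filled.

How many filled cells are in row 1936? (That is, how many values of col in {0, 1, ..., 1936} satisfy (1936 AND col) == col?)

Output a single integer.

1936 in binary = 11110010000
popcount(1936) = number of 1-bits in 11110010000 = 5
A col c satisfies (1936 AND c) == c iff every set bit of c is also set in 1936; each of the 5 set bits of 1936 can independently be on or off in c.
count = 2^5 = 32

Answer: 32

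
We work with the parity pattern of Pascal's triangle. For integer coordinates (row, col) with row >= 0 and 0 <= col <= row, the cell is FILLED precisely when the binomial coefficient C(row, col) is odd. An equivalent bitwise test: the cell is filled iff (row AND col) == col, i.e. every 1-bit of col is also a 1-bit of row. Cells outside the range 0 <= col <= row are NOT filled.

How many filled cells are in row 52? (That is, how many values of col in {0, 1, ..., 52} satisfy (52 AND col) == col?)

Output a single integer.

Answer: 8

Derivation:
52 in binary = 110100
popcount(52) = number of 1-bits in 110100 = 3
A col c satisfies (52 AND c) == c iff every set bit of c is also set in 52; each of the 3 set bits of 52 can independently be on or off in c.
count = 2^3 = 8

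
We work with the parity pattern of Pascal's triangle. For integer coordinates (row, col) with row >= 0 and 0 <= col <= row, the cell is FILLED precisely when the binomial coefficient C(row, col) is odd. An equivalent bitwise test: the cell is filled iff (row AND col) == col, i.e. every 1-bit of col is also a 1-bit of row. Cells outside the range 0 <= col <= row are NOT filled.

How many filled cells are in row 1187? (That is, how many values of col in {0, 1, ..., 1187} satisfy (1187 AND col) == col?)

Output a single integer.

1187 in binary = 10010100011
popcount(1187) = number of 1-bits in 10010100011 = 5
A col c satisfies (1187 AND c) == c iff every set bit of c is also set in 1187; each of the 5 set bits of 1187 can independently be on or off in c.
count = 2^5 = 32

Answer: 32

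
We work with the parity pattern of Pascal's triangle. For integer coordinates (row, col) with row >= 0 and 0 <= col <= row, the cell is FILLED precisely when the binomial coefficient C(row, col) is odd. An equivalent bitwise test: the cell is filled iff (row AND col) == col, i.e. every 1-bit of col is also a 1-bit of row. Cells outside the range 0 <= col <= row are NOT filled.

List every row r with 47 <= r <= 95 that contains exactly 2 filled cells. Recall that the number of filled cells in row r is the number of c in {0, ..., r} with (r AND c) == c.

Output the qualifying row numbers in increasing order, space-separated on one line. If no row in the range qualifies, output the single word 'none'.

Row r has 2^popcount(r) filled cells, so we need popcount(r) = log2(2) = 1.
Scan r = 47..95 and keep those with exactly 1 one-bits:
r=47=101111 popcount=5 -> skip
r=48=110000 popcount=2 -> skip
r=49=110001 popcount=3 -> skip
r=50=110010 popcount=3 -> skip
r=51=110011 popcount=4 -> skip
r=52=110100 popcount=3 -> skip
r=53=110101 popcount=4 -> skip
r=54=110110 popcount=4 -> skip
r=55=110111 popcount=5 -> skip
r=56=111000 popcount=3 -> skip
r=57=111001 popcount=4 -> skip
r=58=111010 popcount=4 -> skip
r=59=111011 popcount=5 -> skip
r=60=111100 popcount=4 -> skip
r=61=111101 popcount=5 -> skip
r=62=111110 popcount=5 -> skip
r=63=111111 popcount=6 -> skip
r=64=1000000 popcount=1 -> KEEP
r=65=1000001 popcount=2 -> skip
r=66=1000010 popcount=2 -> skip
r=67=1000011 popcount=3 -> skip
r=68=1000100 popcount=2 -> skip
r=69=1000101 popcount=3 -> skip
r=70=1000110 popcount=3 -> skip
r=71=1000111 popcount=4 -> skip
r=72=1001000 popcount=2 -> skip
r=73=1001001 popcount=3 -> skip
r=74=1001010 popcount=3 -> skip
r=75=1001011 popcount=4 -> skip
r=76=1001100 popcount=3 -> skip
r=77=1001101 popcount=4 -> skip
r=78=1001110 popcount=4 -> skip
r=79=1001111 popcount=5 -> skip
r=80=1010000 popcount=2 -> skip
r=81=1010001 popcount=3 -> skip
r=82=1010010 popcount=3 -> skip
r=83=1010011 popcount=4 -> skip
r=84=1010100 popcount=3 -> skip
r=85=1010101 popcount=4 -> skip
r=86=1010110 popcount=4 -> skip
r=87=1010111 popcount=5 -> skip
r=88=1011000 popcount=3 -> skip
r=89=1011001 popcount=4 -> skip
r=90=1011010 popcount=4 -> skip
r=91=1011011 popcount=5 -> skip
r=92=1011100 popcount=4 -> skip
r=93=1011101 popcount=5 -> skip
r=94=1011110 popcount=5 -> skip
r=95=1011111 popcount=6 -> skip
Kept rows: 64

Answer: 64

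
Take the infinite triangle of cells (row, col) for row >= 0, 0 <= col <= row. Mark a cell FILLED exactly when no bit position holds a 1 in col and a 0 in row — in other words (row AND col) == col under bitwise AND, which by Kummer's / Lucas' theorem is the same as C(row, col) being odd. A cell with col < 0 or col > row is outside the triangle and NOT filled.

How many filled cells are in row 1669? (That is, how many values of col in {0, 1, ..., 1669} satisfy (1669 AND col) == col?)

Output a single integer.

1669 in binary = 11010000101
popcount(1669) = number of 1-bits in 11010000101 = 5
A col c satisfies (1669 AND c) == c iff every set bit of c is also set in 1669; each of the 5 set bits of 1669 can independently be on or off in c.
count = 2^5 = 32

Answer: 32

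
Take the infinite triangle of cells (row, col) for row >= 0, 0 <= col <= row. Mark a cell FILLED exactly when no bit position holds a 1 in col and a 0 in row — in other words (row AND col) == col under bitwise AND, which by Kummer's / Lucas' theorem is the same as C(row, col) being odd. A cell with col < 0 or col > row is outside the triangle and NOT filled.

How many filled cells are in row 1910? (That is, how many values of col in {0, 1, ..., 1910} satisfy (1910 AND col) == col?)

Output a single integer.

1910 in binary = 11101110110
popcount(1910) = number of 1-bits in 11101110110 = 8
A col c satisfies (1910 AND c) == c iff every set bit of c is also set in 1910; each of the 8 set bits of 1910 can independently be on or off in c.
count = 2^8 = 256

Answer: 256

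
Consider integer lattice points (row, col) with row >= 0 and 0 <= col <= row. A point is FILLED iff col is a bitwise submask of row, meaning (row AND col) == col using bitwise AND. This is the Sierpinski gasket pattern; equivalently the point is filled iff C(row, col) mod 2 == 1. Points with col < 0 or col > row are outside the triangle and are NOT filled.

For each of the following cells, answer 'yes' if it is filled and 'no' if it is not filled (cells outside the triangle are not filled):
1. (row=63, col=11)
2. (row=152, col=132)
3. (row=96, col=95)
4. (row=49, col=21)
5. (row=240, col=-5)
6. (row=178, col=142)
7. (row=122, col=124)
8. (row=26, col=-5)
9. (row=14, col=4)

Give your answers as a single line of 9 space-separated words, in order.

(63,11): row=0b111111, col=0b1011, row AND col = 0b1011 = 11; 11 == 11 -> filled
(152,132): row=0b10011000, col=0b10000100, row AND col = 0b10000000 = 128; 128 != 132 -> empty
(96,95): row=0b1100000, col=0b1011111, row AND col = 0b1000000 = 64; 64 != 95 -> empty
(49,21): row=0b110001, col=0b10101, row AND col = 0b10001 = 17; 17 != 21 -> empty
(240,-5): col outside [0, 240] -> not filled
(178,142): row=0b10110010, col=0b10001110, row AND col = 0b10000010 = 130; 130 != 142 -> empty
(122,124): col outside [0, 122] -> not filled
(26,-5): col outside [0, 26] -> not filled
(14,4): row=0b1110, col=0b100, row AND col = 0b100 = 4; 4 == 4 -> filled

Answer: yes no no no no no no no yes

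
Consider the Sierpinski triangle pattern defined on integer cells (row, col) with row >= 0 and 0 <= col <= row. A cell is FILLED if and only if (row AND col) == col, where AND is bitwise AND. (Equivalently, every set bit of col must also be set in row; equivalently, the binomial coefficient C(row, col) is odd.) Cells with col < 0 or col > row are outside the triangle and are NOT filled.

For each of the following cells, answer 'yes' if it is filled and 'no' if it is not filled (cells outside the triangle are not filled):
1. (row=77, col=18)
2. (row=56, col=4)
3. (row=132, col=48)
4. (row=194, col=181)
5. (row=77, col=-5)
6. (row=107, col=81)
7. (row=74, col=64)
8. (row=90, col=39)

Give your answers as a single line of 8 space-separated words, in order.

Answer: no no no no no no yes no

Derivation:
(77,18): row=0b1001101, col=0b10010, row AND col = 0b0 = 0; 0 != 18 -> empty
(56,4): row=0b111000, col=0b100, row AND col = 0b0 = 0; 0 != 4 -> empty
(132,48): row=0b10000100, col=0b110000, row AND col = 0b0 = 0; 0 != 48 -> empty
(194,181): row=0b11000010, col=0b10110101, row AND col = 0b10000000 = 128; 128 != 181 -> empty
(77,-5): col outside [0, 77] -> not filled
(107,81): row=0b1101011, col=0b1010001, row AND col = 0b1000001 = 65; 65 != 81 -> empty
(74,64): row=0b1001010, col=0b1000000, row AND col = 0b1000000 = 64; 64 == 64 -> filled
(90,39): row=0b1011010, col=0b100111, row AND col = 0b10 = 2; 2 != 39 -> empty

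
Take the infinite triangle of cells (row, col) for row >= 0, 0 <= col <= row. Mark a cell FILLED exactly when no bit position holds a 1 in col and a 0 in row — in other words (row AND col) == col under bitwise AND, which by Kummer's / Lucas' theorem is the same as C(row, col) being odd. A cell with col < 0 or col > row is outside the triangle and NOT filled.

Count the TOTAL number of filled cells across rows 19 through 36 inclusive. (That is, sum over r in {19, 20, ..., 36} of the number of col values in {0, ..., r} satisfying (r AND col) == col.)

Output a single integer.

r19=10011 pc3: +8 =8
r20=10100 pc2: +4 =12
r21=10101 pc3: +8 =20
r22=10110 pc3: +8 =28
r23=10111 pc4: +16 =44
r24=11000 pc2: +4 =48
r25=11001 pc3: +8 =56
r26=11010 pc3: +8 =64
r27=11011 pc4: +16 =80
r28=11100 pc3: +8 =88
r29=11101 pc4: +16 =104
r30=11110 pc4: +16 =120
r31=11111 pc5: +32 =152
r32=100000 pc1: +2 =154
r33=100001 pc2: +4 =158
r34=100010 pc2: +4 =162
r35=100011 pc3: +8 =170
r36=100100 pc2: +4 =174

Answer: 174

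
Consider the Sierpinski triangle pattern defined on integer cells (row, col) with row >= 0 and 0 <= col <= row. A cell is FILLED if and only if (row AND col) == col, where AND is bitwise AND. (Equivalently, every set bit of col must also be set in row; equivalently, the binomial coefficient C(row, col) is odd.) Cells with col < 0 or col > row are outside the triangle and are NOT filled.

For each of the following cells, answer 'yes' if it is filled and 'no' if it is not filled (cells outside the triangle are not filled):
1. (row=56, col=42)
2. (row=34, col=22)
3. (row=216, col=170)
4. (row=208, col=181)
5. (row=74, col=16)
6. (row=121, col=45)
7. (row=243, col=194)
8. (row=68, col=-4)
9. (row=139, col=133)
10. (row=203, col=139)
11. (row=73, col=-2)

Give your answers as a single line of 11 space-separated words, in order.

(56,42): row=0b111000, col=0b101010, row AND col = 0b101000 = 40; 40 != 42 -> empty
(34,22): row=0b100010, col=0b10110, row AND col = 0b10 = 2; 2 != 22 -> empty
(216,170): row=0b11011000, col=0b10101010, row AND col = 0b10001000 = 136; 136 != 170 -> empty
(208,181): row=0b11010000, col=0b10110101, row AND col = 0b10010000 = 144; 144 != 181 -> empty
(74,16): row=0b1001010, col=0b10000, row AND col = 0b0 = 0; 0 != 16 -> empty
(121,45): row=0b1111001, col=0b101101, row AND col = 0b101001 = 41; 41 != 45 -> empty
(243,194): row=0b11110011, col=0b11000010, row AND col = 0b11000010 = 194; 194 == 194 -> filled
(68,-4): col outside [0, 68] -> not filled
(139,133): row=0b10001011, col=0b10000101, row AND col = 0b10000001 = 129; 129 != 133 -> empty
(203,139): row=0b11001011, col=0b10001011, row AND col = 0b10001011 = 139; 139 == 139 -> filled
(73,-2): col outside [0, 73] -> not filled

Answer: no no no no no no yes no no yes no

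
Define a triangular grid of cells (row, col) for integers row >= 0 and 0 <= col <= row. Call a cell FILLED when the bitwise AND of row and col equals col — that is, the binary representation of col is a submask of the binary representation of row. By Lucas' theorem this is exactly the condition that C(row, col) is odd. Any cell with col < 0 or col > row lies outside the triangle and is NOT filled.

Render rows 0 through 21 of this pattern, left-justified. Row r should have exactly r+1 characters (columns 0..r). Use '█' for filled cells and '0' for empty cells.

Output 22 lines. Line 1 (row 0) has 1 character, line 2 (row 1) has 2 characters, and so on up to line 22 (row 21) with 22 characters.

Answer: █
██
█0█
████
█000█
██00██
█0█0█0█
████████
█0000000█
██000000██
█0█00000█0█
████0000████
█000█000█000█
██00██00██00██
█0█0█0█0█0█0█0█
████████████████
█000000000000000█
██00000000000000██
█0█0000000000000█0█
████000000000000████
█000█00000000000█000█
██00██0000000000██00██

Derivation:
r0=0: █
r1=1: ██
r2=10: █0█
r3=11: ████
r4=100: █000█
r5=101: ██00██
r6=110: █0█0█0█
r7=111: ████████
r8=1000: █0000000█
r9=1001: ██000000██
r10=1010: █0█00000█0█
r11=1011: ████0000████
r12=1100: █000█000█000█
r13=1101: ██00██00██00██
r14=1110: █0█0█0█0█0█0█0█
r15=1111: ████████████████
r16=10000: █000000000000000█
r17=10001: ██00000000000000██
r18=10010: █0█0000000000000█0█
r19=10011: ████000000000000████
r20=10100: █000█00000000000█000█
r21=10101: ██00██0000000000██00██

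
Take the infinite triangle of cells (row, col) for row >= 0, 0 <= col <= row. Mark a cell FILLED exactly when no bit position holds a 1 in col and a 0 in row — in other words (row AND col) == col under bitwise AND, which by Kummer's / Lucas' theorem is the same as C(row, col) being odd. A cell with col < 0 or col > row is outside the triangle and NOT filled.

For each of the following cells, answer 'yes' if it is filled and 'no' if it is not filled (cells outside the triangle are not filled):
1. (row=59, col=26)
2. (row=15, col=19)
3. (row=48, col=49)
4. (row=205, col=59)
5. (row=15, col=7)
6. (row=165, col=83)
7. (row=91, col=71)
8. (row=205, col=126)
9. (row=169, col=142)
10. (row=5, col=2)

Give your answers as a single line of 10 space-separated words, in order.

Answer: yes no no no yes no no no no no

Derivation:
(59,26): row=0b111011, col=0b11010, row AND col = 0b11010 = 26; 26 == 26 -> filled
(15,19): col outside [0, 15] -> not filled
(48,49): col outside [0, 48] -> not filled
(205,59): row=0b11001101, col=0b111011, row AND col = 0b1001 = 9; 9 != 59 -> empty
(15,7): row=0b1111, col=0b111, row AND col = 0b111 = 7; 7 == 7 -> filled
(165,83): row=0b10100101, col=0b1010011, row AND col = 0b1 = 1; 1 != 83 -> empty
(91,71): row=0b1011011, col=0b1000111, row AND col = 0b1000011 = 67; 67 != 71 -> empty
(205,126): row=0b11001101, col=0b1111110, row AND col = 0b1001100 = 76; 76 != 126 -> empty
(169,142): row=0b10101001, col=0b10001110, row AND col = 0b10001000 = 136; 136 != 142 -> empty
(5,2): row=0b101, col=0b10, row AND col = 0b0 = 0; 0 != 2 -> empty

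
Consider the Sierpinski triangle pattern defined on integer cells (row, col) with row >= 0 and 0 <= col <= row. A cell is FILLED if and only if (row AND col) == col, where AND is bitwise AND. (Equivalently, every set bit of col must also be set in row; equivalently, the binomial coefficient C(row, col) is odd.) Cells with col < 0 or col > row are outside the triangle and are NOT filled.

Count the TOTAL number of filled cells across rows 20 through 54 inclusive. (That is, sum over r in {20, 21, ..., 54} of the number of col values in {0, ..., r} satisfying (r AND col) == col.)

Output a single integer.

Answer: 382

Derivation:
r20=10100 pc2: +4 =4
r21=10101 pc3: +8 =12
r22=10110 pc3: +8 =20
r23=10111 pc4: +16 =36
r24=11000 pc2: +4 =40
r25=11001 pc3: +8 =48
r26=11010 pc3: +8 =56
r27=11011 pc4: +16 =72
r28=11100 pc3: +8 =80
r29=11101 pc4: +16 =96
r30=11110 pc4: +16 =112
r31=11111 pc5: +32 =144
r32=100000 pc1: +2 =146
r33=100001 pc2: +4 =150
r34=100010 pc2: +4 =154
r35=100011 pc3: +8 =162
r36=100100 pc2: +4 =166
r37=100101 pc3: +8 =174
r38=100110 pc3: +8 =182
r39=100111 pc4: +16 =198
r40=101000 pc2: +4 =202
r41=101001 pc3: +8 =210
r42=101010 pc3: +8 =218
r43=101011 pc4: +16 =234
r44=101100 pc3: +8 =242
r45=101101 pc4: +16 =258
r46=101110 pc4: +16 =274
r47=101111 pc5: +32 =306
r48=110000 pc2: +4 =310
r49=110001 pc3: +8 =318
r50=110010 pc3: +8 =326
r51=110011 pc4: +16 =342
r52=110100 pc3: +8 =350
r53=110101 pc4: +16 =366
r54=110110 pc4: +16 =382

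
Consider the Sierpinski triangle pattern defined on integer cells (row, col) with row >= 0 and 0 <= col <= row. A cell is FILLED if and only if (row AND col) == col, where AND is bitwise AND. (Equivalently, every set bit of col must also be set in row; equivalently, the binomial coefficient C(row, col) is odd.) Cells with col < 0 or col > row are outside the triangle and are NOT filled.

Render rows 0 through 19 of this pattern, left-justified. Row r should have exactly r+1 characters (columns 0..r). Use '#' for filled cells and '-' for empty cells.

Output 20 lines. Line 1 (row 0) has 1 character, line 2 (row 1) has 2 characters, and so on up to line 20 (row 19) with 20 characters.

Answer: #
##
#-#
####
#---#
##--##
#-#-#-#
########
#-------#
##------##
#-#-----#-#
####----####
#---#---#---#
##--##--##--##
#-#-#-#-#-#-#-#
################
#---------------#
##--------------##
#-#-------------#-#
####------------####

Derivation:
r0=0: #
r1=1: ##
r2=10: #-#
r3=11: ####
r4=100: #---#
r5=101: ##--##
r6=110: #-#-#-#
r7=111: ########
r8=1000: #-------#
r9=1001: ##------##
r10=1010: #-#-----#-#
r11=1011: ####----####
r12=1100: #---#---#---#
r13=1101: ##--##--##--##
r14=1110: #-#-#-#-#-#-#-#
r15=1111: ################
r16=10000: #---------------#
r17=10001: ##--------------##
r18=10010: #-#-------------#-#
r19=10011: ####------------####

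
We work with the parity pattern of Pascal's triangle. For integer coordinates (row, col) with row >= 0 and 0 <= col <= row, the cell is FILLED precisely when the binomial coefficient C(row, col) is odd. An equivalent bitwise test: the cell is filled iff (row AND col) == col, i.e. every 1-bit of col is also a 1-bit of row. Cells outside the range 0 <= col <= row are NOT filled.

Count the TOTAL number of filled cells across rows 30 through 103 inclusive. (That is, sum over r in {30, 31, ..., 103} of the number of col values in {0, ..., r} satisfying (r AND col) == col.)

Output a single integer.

r30=11110 pc4: +16 =16
r31=11111 pc5: +32 =48
r32=100000 pc1: +2 =50
r33=100001 pc2: +4 =54
r34=100010 pc2: +4 =58
r35=100011 pc3: +8 =66
r36=100100 pc2: +4 =70
r37=100101 pc3: +8 =78
r38=100110 pc3: +8 =86
r39=100111 pc4: +16 =102
r40=101000 pc2: +4 =106
r41=101001 pc3: +8 =114
r42=101010 pc3: +8 =122
r43=101011 pc4: +16 =138
r44=101100 pc3: +8 =146
r45=101101 pc4: +16 =162
r46=101110 pc4: +16 =178
r47=101111 pc5: +32 =210
r48=110000 pc2: +4 =214
r49=110001 pc3: +8 =222
r50=110010 pc3: +8 =230
r51=110011 pc4: +16 =246
r52=110100 pc3: +8 =254
r53=110101 pc4: +16 =270
r54=110110 pc4: +16 =286
r55=110111 pc5: +32 =318
r56=111000 pc3: +8 =326
r57=111001 pc4: +16 =342
r58=111010 pc4: +16 =358
r59=111011 pc5: +32 =390
r60=111100 pc4: +16 =406
r61=111101 pc5: +32 =438
r62=111110 pc5: +32 =470
r63=111111 pc6: +64 =534
r64=1000000 pc1: +2 =536
r65=1000001 pc2: +4 =540
r66=1000010 pc2: +4 =544
r67=1000011 pc3: +8 =552
r68=1000100 pc2: +4 =556
r69=1000101 pc3: +8 =564
r70=1000110 pc3: +8 =572
r71=1000111 pc4: +16 =588
r72=1001000 pc2: +4 =592
r73=1001001 pc3: +8 =600
r74=1001010 pc3: +8 =608
r75=1001011 pc4: +16 =624
r76=1001100 pc3: +8 =632
r77=1001101 pc4: +16 =648
r78=1001110 pc4: +16 =664
r79=1001111 pc5: +32 =696
r80=1010000 pc2: +4 =700
r81=1010001 pc3: +8 =708
r82=1010010 pc3: +8 =716
r83=1010011 pc4: +16 =732
r84=1010100 pc3: +8 =740
r85=1010101 pc4: +16 =756
r86=1010110 pc4: +16 =772
r87=1010111 pc5: +32 =804
r88=1011000 pc3: +8 =812
r89=1011001 pc4: +16 =828
r90=1011010 pc4: +16 =844
r91=1011011 pc5: +32 =876
r92=1011100 pc4: +16 =892
r93=1011101 pc5: +32 =924
r94=1011110 pc5: +32 =956
r95=1011111 pc6: +64 =1020
r96=1100000 pc2: +4 =1024
r97=1100001 pc3: +8 =1032
r98=1100010 pc3: +8 =1040
r99=1100011 pc4: +16 =1056
r100=1100100 pc3: +8 =1064
r101=1100101 pc4: +16 =1080
r102=1100110 pc4: +16 =1096
r103=1100111 pc5: +32 =1128

Answer: 1128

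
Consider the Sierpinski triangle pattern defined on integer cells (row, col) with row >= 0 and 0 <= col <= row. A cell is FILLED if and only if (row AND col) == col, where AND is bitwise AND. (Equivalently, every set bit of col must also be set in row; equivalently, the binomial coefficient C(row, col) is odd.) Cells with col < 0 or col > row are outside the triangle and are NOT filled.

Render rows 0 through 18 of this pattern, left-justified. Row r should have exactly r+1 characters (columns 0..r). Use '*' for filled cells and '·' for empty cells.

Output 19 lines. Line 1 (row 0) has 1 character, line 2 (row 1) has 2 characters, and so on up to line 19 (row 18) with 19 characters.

Answer: *
**
*·*
****
*···*
**··**
*·*·*·*
********
*·······*
**······**
*·*·····*·*
****····****
*···*···*···*
**··**··**··**
*·*·*·*·*·*·*·*
****************
*···············*
**··············**
*·*·············*·*

Derivation:
r0=0: *
r1=1: **
r2=10: *·*
r3=11: ****
r4=100: *···*
r5=101: **··**
r6=110: *·*·*·*
r7=111: ********
r8=1000: *·······*
r9=1001: **······**
r10=1010: *·*·····*·*
r11=1011: ****····****
r12=1100: *···*···*···*
r13=1101: **··**··**··**
r14=1110: *·*·*·*·*·*·*·*
r15=1111: ****************
r16=10000: *···············*
r17=10001: **··············**
r18=10010: *·*·············*·*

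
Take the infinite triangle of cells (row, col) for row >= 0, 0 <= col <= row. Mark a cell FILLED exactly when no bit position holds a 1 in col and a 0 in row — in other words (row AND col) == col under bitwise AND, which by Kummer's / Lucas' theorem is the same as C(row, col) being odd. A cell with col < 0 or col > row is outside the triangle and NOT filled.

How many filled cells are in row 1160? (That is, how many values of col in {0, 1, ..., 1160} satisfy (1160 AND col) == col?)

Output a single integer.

Answer: 8

Derivation:
1160 in binary = 10010001000
popcount(1160) = number of 1-bits in 10010001000 = 3
A col c satisfies (1160 AND c) == c iff every set bit of c is also set in 1160; each of the 3 set bits of 1160 can independently be on or off in c.
count = 2^3 = 8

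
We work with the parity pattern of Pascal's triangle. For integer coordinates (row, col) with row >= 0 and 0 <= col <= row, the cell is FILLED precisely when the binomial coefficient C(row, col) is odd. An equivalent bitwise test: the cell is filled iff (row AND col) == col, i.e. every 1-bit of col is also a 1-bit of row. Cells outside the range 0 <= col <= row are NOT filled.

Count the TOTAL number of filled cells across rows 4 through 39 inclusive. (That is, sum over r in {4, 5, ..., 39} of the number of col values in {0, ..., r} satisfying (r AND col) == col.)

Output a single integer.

Answer: 288

Derivation:
r4=100 pc1: +2 =2
r5=101 pc2: +4 =6
r6=110 pc2: +4 =10
r7=111 pc3: +8 =18
r8=1000 pc1: +2 =20
r9=1001 pc2: +4 =24
r10=1010 pc2: +4 =28
r11=1011 pc3: +8 =36
r12=1100 pc2: +4 =40
r13=1101 pc3: +8 =48
r14=1110 pc3: +8 =56
r15=1111 pc4: +16 =72
r16=10000 pc1: +2 =74
r17=10001 pc2: +4 =78
r18=10010 pc2: +4 =82
r19=10011 pc3: +8 =90
r20=10100 pc2: +4 =94
r21=10101 pc3: +8 =102
r22=10110 pc3: +8 =110
r23=10111 pc4: +16 =126
r24=11000 pc2: +4 =130
r25=11001 pc3: +8 =138
r26=11010 pc3: +8 =146
r27=11011 pc4: +16 =162
r28=11100 pc3: +8 =170
r29=11101 pc4: +16 =186
r30=11110 pc4: +16 =202
r31=11111 pc5: +32 =234
r32=100000 pc1: +2 =236
r33=100001 pc2: +4 =240
r34=100010 pc2: +4 =244
r35=100011 pc3: +8 =252
r36=100100 pc2: +4 =256
r37=100101 pc3: +8 =264
r38=100110 pc3: +8 =272
r39=100111 pc4: +16 =288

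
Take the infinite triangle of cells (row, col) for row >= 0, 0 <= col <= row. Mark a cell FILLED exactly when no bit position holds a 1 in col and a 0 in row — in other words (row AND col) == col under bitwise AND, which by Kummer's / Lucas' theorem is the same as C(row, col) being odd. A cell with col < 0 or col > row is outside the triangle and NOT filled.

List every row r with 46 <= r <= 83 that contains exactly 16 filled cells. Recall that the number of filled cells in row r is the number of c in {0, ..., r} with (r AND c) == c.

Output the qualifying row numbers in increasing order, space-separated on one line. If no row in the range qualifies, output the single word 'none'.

Row r has 2^popcount(r) filled cells, so we need popcount(r) = log2(16) = 4.
Scan r = 46..83 and keep those with exactly 4 one-bits:
r=46=101110 popcount=4 -> KEEP
r=47=101111 popcount=5 -> skip
r=48=110000 popcount=2 -> skip
r=49=110001 popcount=3 -> skip
r=50=110010 popcount=3 -> skip
r=51=110011 popcount=4 -> KEEP
r=52=110100 popcount=3 -> skip
r=53=110101 popcount=4 -> KEEP
r=54=110110 popcount=4 -> KEEP
r=55=110111 popcount=5 -> skip
r=56=111000 popcount=3 -> skip
r=57=111001 popcount=4 -> KEEP
r=58=111010 popcount=4 -> KEEP
r=59=111011 popcount=5 -> skip
r=60=111100 popcount=4 -> KEEP
r=61=111101 popcount=5 -> skip
r=62=111110 popcount=5 -> skip
r=63=111111 popcount=6 -> skip
r=64=1000000 popcount=1 -> skip
r=65=1000001 popcount=2 -> skip
r=66=1000010 popcount=2 -> skip
r=67=1000011 popcount=3 -> skip
r=68=1000100 popcount=2 -> skip
r=69=1000101 popcount=3 -> skip
r=70=1000110 popcount=3 -> skip
r=71=1000111 popcount=4 -> KEEP
r=72=1001000 popcount=2 -> skip
r=73=1001001 popcount=3 -> skip
r=74=1001010 popcount=3 -> skip
r=75=1001011 popcount=4 -> KEEP
r=76=1001100 popcount=3 -> skip
r=77=1001101 popcount=4 -> KEEP
r=78=1001110 popcount=4 -> KEEP
r=79=1001111 popcount=5 -> skip
r=80=1010000 popcount=2 -> skip
r=81=1010001 popcount=3 -> skip
r=82=1010010 popcount=3 -> skip
r=83=1010011 popcount=4 -> KEEP
Kept rows: 46 51 53 54 57 58 60 71 75 77 78 83

Answer: 46 51 53 54 57 58 60 71 75 77 78 83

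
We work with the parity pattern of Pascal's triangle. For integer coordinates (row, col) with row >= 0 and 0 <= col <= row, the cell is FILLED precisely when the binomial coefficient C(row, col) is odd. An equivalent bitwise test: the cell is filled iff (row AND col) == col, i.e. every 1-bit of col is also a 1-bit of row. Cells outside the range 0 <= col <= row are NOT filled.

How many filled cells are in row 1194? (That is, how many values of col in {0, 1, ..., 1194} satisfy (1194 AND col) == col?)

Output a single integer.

Answer: 32

Derivation:
1194 in binary = 10010101010
popcount(1194) = number of 1-bits in 10010101010 = 5
A col c satisfies (1194 AND c) == c iff every set bit of c is also set in 1194; each of the 5 set bits of 1194 can independently be on or off in c.
count = 2^5 = 32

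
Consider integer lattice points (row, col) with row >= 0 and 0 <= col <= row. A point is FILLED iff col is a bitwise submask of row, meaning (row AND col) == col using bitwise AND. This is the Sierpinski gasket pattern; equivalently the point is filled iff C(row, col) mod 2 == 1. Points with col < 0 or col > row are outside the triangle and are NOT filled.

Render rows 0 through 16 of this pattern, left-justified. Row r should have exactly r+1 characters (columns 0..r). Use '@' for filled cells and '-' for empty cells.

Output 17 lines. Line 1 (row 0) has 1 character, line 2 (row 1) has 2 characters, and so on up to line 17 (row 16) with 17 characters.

r0=0: @
r1=1: @@
r2=10: @-@
r3=11: @@@@
r4=100: @---@
r5=101: @@--@@
r6=110: @-@-@-@
r7=111: @@@@@@@@
r8=1000: @-------@
r9=1001: @@------@@
r10=1010: @-@-----@-@
r11=1011: @@@@----@@@@
r12=1100: @---@---@---@
r13=1101: @@--@@--@@--@@
r14=1110: @-@-@-@-@-@-@-@
r15=1111: @@@@@@@@@@@@@@@@
r16=10000: @---------------@

Answer: @
@@
@-@
@@@@
@---@
@@--@@
@-@-@-@
@@@@@@@@
@-------@
@@------@@
@-@-----@-@
@@@@----@@@@
@---@---@---@
@@--@@--@@--@@
@-@-@-@-@-@-@-@
@@@@@@@@@@@@@@@@
@---------------@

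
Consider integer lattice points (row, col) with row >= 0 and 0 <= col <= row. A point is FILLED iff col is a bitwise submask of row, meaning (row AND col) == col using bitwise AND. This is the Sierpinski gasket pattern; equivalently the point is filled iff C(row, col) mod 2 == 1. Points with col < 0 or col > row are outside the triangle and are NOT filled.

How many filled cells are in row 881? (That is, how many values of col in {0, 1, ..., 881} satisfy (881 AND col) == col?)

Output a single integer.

881 in binary = 1101110001
popcount(881) = number of 1-bits in 1101110001 = 6
A col c satisfies (881 AND c) == c iff every set bit of c is also set in 881; each of the 6 set bits of 881 can independently be on or off in c.
count = 2^6 = 64

Answer: 64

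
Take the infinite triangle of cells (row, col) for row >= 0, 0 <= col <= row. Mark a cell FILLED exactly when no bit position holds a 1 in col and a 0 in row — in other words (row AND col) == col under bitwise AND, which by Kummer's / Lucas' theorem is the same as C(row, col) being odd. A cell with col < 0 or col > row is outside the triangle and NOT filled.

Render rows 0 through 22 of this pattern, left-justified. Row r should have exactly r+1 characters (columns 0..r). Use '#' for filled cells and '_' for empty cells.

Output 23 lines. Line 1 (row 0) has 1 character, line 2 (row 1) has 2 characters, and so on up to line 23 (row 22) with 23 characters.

r0=0: #
r1=1: ##
r2=10: #_#
r3=11: ####
r4=100: #___#
r5=101: ##__##
r6=110: #_#_#_#
r7=111: ########
r8=1000: #_______#
r9=1001: ##______##
r10=1010: #_#_____#_#
r11=1011: ####____####
r12=1100: #___#___#___#
r13=1101: ##__##__##__##
r14=1110: #_#_#_#_#_#_#_#
r15=1111: ################
r16=10000: #_______________#
r17=10001: ##______________##
r18=10010: #_#_____________#_#
r19=10011: ####____________####
r20=10100: #___#___________#___#
r21=10101: ##__##__________##__##
r22=10110: #_#_#_#_________#_#_#_#

Answer: #
##
#_#
####
#___#
##__##
#_#_#_#
########
#_______#
##______##
#_#_____#_#
####____####
#___#___#___#
##__##__##__##
#_#_#_#_#_#_#_#
################
#_______________#
##______________##
#_#_____________#_#
####____________####
#___#___________#___#
##__##__________##__##
#_#_#_#_________#_#_#_#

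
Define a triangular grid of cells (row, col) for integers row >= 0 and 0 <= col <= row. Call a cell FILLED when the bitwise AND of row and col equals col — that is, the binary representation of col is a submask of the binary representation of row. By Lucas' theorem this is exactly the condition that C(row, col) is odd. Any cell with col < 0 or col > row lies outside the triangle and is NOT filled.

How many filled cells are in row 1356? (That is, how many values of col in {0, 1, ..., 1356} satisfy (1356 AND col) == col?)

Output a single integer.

Answer: 32

Derivation:
1356 in binary = 10101001100
popcount(1356) = number of 1-bits in 10101001100 = 5
A col c satisfies (1356 AND c) == c iff every set bit of c is also set in 1356; each of the 5 set bits of 1356 can independently be on or off in c.
count = 2^5 = 32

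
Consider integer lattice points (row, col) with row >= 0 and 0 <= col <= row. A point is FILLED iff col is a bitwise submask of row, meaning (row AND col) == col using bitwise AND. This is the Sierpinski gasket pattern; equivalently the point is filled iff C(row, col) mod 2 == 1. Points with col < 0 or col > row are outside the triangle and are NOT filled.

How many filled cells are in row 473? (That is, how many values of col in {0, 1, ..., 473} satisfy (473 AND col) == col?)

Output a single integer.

Answer: 64

Derivation:
473 in binary = 111011001
popcount(473) = number of 1-bits in 111011001 = 6
A col c satisfies (473 AND c) == c iff every set bit of c is also set in 473; each of the 6 set bits of 473 can independently be on or off in c.
count = 2^6 = 64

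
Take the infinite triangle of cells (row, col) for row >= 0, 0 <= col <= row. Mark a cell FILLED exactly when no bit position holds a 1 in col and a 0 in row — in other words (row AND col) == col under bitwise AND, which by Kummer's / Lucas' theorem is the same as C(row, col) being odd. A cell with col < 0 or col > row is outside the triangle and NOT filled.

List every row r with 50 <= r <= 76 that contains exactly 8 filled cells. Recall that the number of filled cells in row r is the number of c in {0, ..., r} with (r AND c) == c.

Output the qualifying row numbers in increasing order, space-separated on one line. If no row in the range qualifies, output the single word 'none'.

Row r has 2^popcount(r) filled cells, so we need popcount(r) = log2(8) = 3.
Scan r = 50..76 and keep those with exactly 3 one-bits:
r=50=110010 popcount=3 -> KEEP
r=51=110011 popcount=4 -> skip
r=52=110100 popcount=3 -> KEEP
r=53=110101 popcount=4 -> skip
r=54=110110 popcount=4 -> skip
r=55=110111 popcount=5 -> skip
r=56=111000 popcount=3 -> KEEP
r=57=111001 popcount=4 -> skip
r=58=111010 popcount=4 -> skip
r=59=111011 popcount=5 -> skip
r=60=111100 popcount=4 -> skip
r=61=111101 popcount=5 -> skip
r=62=111110 popcount=5 -> skip
r=63=111111 popcount=6 -> skip
r=64=1000000 popcount=1 -> skip
r=65=1000001 popcount=2 -> skip
r=66=1000010 popcount=2 -> skip
r=67=1000011 popcount=3 -> KEEP
r=68=1000100 popcount=2 -> skip
r=69=1000101 popcount=3 -> KEEP
r=70=1000110 popcount=3 -> KEEP
r=71=1000111 popcount=4 -> skip
r=72=1001000 popcount=2 -> skip
r=73=1001001 popcount=3 -> KEEP
r=74=1001010 popcount=3 -> KEEP
r=75=1001011 popcount=4 -> skip
r=76=1001100 popcount=3 -> KEEP
Kept rows: 50 52 56 67 69 70 73 74 76

Answer: 50 52 56 67 69 70 73 74 76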